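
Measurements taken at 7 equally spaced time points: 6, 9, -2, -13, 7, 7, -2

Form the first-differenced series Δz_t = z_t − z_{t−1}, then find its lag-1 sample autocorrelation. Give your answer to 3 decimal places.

-0.189

First differences Δz: 3, -11, -11, 20, 0, -9
Mean of differences = -1.3333
Numerator Σ(Δz_t−Δz̄)(Δz_{t+1}−Δz̄) = -136.4444
Denominator Σ(Δz_t−Δz̄)² = 721.3333
r_1(Δz) = -136.4444 / 721.3333 = -0.189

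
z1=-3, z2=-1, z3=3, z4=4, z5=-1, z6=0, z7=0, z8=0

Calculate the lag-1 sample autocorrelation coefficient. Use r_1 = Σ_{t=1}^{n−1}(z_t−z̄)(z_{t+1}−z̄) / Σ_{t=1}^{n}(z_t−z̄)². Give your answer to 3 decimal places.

Mean z̄ = (-3 − 1 + 3 + 4 − 1 + 0 + 0 + 0)/8 = 0.2500
Deviations from mean: -3.2500, -1.2500, 2.7500, 3.7500, -1.2500, -0.2500, -0.2500, -0.2500
Numerator Σ_{t=1}^{7}(z_t−z̄)(z_{t+1}−z̄) = 6.6875
Denominator Σ(z_t−z̄)² = 35.5000
r_1 = 6.6875 / 35.5000 = 0.188

0.188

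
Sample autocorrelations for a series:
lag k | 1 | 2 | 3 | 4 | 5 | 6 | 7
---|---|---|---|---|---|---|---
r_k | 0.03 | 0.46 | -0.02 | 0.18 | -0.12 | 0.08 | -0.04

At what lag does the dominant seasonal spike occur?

The largest autocorrelation is r_2 = 0.46, with a weaker echo at lag 4 (0.18); the remaining lags stay at or below 0.08.
The dominant spike at lag 2 indicates a seasonal period of 2.

2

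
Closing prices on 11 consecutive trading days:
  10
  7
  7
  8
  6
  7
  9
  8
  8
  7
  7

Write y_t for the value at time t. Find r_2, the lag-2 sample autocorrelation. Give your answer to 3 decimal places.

-0.267

Mean ȳ = (10 + 7 + 7 + 8 + 6 + 7 + 9 + 8 + 8 + 7 + 7)/11 = 7.6364
Numerator Σ_{t=1}^{9}(y_t−ȳ)(y_{t+2}−ȳ) = -3.3554
Denominator Σ(y_t−ȳ)² = 12.5455
r_2 = -3.3554 / 12.5455 = -0.267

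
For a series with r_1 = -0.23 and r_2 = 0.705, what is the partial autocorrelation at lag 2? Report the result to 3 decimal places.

0.689

φ_{22} = (r_2 − r_1²) / (1 − r_1²)
r_1² = (-0.23)² = 0.0529
Numerator = 0.705 − 0.0529 = 0.6521; denominator = 1 − 0.0529 = 0.9471
φ_{22} = 0.6521 / 0.9471 = 0.689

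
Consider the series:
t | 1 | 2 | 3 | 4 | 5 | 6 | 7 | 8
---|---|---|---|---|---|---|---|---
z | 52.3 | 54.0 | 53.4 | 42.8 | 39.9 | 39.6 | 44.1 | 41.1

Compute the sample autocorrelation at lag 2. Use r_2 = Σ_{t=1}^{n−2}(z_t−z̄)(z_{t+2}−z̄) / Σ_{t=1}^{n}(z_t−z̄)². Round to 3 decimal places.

Mean z̄ = (52.3 + 54.0 + 53.4 + 42.8 + 39.9 + 39.6 + 44.1 + 41.1)/8 = 45.9000
Deviations from mean: 6.4000, 8.1000, 7.5000, -3.1000, -6.0000, -6.3000, -1.8000, -4.8000
Σ(z_t−z̄)(z_{t+2}−z̄) = (48.0000) + (-25.1100) + (-45.0000) + (19.5300) + (10.8000) + (30.2400) = 38.4600
Denominator Σ(z_t−z̄)² = 274.4000
r_2 = 38.4600 / 274.4000 = 0.140

0.140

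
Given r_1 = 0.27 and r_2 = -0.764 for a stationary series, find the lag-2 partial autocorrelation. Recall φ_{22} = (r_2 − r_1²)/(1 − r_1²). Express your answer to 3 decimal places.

φ_{22} = (r_2 − r_1²) / (1 − r_1²)
r_1² = (0.27)² = 0.0729
Numerator = -0.764 − 0.0729 = -0.8369; denominator = 1 − 0.0729 = 0.9271
φ_{22} = -0.8369 / 0.9271 = -0.903

-0.903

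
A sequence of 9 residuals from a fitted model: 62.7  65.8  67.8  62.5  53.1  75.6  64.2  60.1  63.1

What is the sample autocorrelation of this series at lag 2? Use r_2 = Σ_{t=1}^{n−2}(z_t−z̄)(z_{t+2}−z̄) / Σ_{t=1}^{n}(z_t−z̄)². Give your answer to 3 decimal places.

-0.391

Mean z̄ = (62.7 + 65.8 + 67.8 + 62.5 + 53.1 + 75.6 + 64.2 + 60.1 + 63.1)/9 = 63.8778
Σ(z_t−z̄)(z_{t+2}−z̄) = (-4.6195) + (-2.6484) + (-42.2728) + (-16.1506) + (-3.4728) + (-44.2840) + (-0.2506) = -113.6988
Denominator Σ(z_t−z̄)² = 290.9156
r_2 = -113.6988 / 290.9156 = -0.391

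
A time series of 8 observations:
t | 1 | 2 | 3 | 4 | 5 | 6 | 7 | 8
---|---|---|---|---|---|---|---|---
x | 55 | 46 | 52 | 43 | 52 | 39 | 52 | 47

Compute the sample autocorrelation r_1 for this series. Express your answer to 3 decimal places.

Mean x̄ = (55 + 46 + 52 + 43 + 52 + 39 + 52 + 47)/8 = 48.2500
Deviations from mean: 6.7500, -2.2500, 3.7500, -5.2500, 3.7500, -9.2500, 3.7500, -1.2500
Numerator Σ_{t=1}^{7}(x_t−x̄)(x_{t+1}−x̄) = -137.0625
Denominator Σ(x_t−x̄)² = 207.5000
r_1 = -137.0625 / 207.5000 = -0.661

-0.661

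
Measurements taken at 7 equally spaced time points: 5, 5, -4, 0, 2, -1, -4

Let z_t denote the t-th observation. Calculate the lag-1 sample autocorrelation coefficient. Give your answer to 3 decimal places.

Mean z̄ = (5 + 5 − 4 + 0 + 2 − 1 − 4)/7 = 0.4286
Deviations from mean: 4.5714, 4.5714, -4.4286, -0.4286, 1.5714, -1.4286, -4.4286
Numerator Σ_{t=1}^{6}(z_t−z̄)(z_{t+1}−z̄) = 5.9592
Denominator Σ(z_t−z̄)² = 85.7143
r_1 = 5.9592 / 85.7143 = 0.070

0.070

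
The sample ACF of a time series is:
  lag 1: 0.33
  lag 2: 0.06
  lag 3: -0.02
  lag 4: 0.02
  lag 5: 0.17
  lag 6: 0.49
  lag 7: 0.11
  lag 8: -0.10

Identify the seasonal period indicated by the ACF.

6

The largest autocorrelation is r_6 = 0.49; the remaining lags stay at or below 0.33. The elevated value at lag 1 (0.33), dropping to 0.06 at lag 2, reflects decaying short-term dependence rather than seasonality.
The dominant spike at lag 6 indicates a seasonal period of 6.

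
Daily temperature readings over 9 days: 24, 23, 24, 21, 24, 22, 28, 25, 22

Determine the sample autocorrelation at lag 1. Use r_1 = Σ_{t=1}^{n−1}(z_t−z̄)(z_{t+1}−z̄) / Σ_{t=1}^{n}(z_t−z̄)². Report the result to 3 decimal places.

-0.190

Mean z̄ = (24 + 23 + 24 + 21 + 24 + 22 + 28 + 25 + 22)/9 = 23.6667
Numerator Σ_{t=1}^{8}(z_t−z̄)(z_{t+1}−z̄) = -6.4444
Denominator Σ(z_t−z̄)² = 34.0000
r_1 = -6.4444 / 34.0000 = -0.190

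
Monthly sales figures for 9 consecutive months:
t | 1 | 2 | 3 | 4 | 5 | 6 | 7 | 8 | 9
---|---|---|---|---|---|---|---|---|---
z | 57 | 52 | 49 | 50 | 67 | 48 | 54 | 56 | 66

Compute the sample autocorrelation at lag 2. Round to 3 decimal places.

-0.158

Mean z̄ = (57 + 52 + 49 + 50 + 67 + 48 + 54 + 56 + 66)/9 = 55.4444
Σ(z_t−z̄)(z_{t+2}−z̄) = (-10.0247) + (18.7531) + (-74.4691) + (40.5309) + (-16.6914) + (-4.1358) + (-15.2469) = -61.2840
Denominator Σ(z_t−z̄)² = 388.2222
r_2 = -61.2840 / 388.2222 = -0.158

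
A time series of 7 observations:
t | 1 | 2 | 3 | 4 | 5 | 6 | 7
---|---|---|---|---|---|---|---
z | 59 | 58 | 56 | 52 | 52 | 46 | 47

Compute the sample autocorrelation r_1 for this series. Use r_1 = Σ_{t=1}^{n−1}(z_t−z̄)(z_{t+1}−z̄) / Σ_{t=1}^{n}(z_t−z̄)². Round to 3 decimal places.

Mean z̄ = (59 + 58 + 56 + 52 + 52 + 46 + 47)/7 = 52.8571
Deviations from mean: 6.1429, 5.1429, 3.1429, -0.8571, -0.8571, -6.8571, -5.8571
Σ(z_t−z̄)(z_{t+1}−z̄) = (31.5918) + (16.1633) + (-2.6939) + (0.7347) + (5.8776) + (40.1633) = 91.8367
Denominator Σ(z_t−z̄)² = 156.8571
r_1 = 91.8367 / 156.8571 = 0.585

0.585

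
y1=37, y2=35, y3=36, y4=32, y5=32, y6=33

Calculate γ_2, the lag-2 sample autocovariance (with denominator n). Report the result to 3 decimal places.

Mean ȳ = (37 + 35 + 36 + 32 + 32 + 33)/6 = 34.1667
Deviations: 2.8333, 0.8333, 1.8333, -2.1667, -2.1667, -1.1667
Σ_{t=1}^{4}(y_t−ȳ)(y_{t+2}−ȳ) = 1.9444
γ_2 = 1.9444 / 6 = 0.324

0.324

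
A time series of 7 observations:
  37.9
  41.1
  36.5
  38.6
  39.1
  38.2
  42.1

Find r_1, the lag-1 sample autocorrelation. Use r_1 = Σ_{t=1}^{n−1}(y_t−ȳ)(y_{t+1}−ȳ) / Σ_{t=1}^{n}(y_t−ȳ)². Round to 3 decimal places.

Mean ȳ = (37.9 + 41.1 + 36.5 + 38.6 + 39.1 + 38.2 + 42.1)/7 = 39.0714
Deviations from mean: -1.1714, 2.0286, -2.5714, -0.4714, 0.0286, -0.8714, 3.0286
Σ(y_t−ȳ)(y_{t+1}−ȳ) = (-2.3763) + (-5.2163) + (1.2122) + (-0.0135) + (-0.0249) + (-2.6392) = -9.0580
Denominator Σ(y_t−ȳ)² = 22.2543
r_1 = -9.0580 / 22.2543 = -0.407

-0.407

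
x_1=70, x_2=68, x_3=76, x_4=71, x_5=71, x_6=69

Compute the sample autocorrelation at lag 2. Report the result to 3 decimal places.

Mean x̄ = (70 + 68 + 76 + 71 + 71 + 69)/6 = 70.8333
Numerator Σ_{t=1}^{4}(x_t−x̄)(x_{t+2}−x̄) = -4.2222
Denominator Σ(x_t−x̄)² = 38.8333
r_2 = -4.2222 / 38.8333 = -0.109

-0.109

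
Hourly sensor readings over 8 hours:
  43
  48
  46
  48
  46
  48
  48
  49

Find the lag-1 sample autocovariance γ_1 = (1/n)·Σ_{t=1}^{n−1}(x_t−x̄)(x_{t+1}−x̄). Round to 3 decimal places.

-0.625

Mean x̄ = (43 + 48 + 46 + 48 + 46 + 48 + 48 + 49)/8 = 47.0000
Deviations: -4.0000, 1.0000, -1.0000, 1.0000, -1.0000, 1.0000, 1.0000, 2.0000
Σ_{t=1}^{7}(x_t−x̄)(x_{t+1}−x̄) = -5.0000
γ_1 = -5.0000 / 8 = -0.625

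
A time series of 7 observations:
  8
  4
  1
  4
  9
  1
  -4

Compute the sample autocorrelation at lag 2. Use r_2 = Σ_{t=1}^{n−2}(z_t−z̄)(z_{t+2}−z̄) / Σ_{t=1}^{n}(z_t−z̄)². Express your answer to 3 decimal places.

Mean z̄ = (8 + 4 + 1 + 4 + 9 + 1 − 4)/7 = 3.2857
Deviations from mean: 4.7143, 0.7143, -2.2857, 0.7143, 5.7143, -2.2857, -7.2857
Numerator Σ_{t=1}^{5}(z_t−z̄)(z_{t+2}−z̄) = -66.5918
Denominator Σ(z_t−z̄)² = 119.4286
r_2 = -66.5918 / 119.4286 = -0.558

-0.558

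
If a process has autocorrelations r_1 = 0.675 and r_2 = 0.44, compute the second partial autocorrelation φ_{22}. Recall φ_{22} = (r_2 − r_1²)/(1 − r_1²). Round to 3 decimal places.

-0.029

φ_{22} = (r_2 − r_1²) / (1 − r_1²)
r_1² = (0.675)² = 0.455625
Numerator = 0.44 − 0.4556 = -0.0156; denominator = 1 − 0.4556 = 0.5444
φ_{22} = -0.0156 / 0.5444 = -0.029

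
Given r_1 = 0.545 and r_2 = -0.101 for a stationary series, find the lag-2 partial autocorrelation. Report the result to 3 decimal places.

-0.566

φ_{22} = (r_2 − r_1²) / (1 − r_1²)
r_1² = (0.545)² = 0.297025
Numerator = -0.101 − 0.2970 = -0.3980; denominator = 1 − 0.2970 = 0.7030
φ_{22} = -0.3980 / 0.7030 = -0.566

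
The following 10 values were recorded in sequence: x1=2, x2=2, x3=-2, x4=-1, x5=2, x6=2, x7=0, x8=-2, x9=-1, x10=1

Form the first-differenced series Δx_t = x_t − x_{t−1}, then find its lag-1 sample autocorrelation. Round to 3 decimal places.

First differences Δx: 0, -4, 1, 3, 0, -2, -2, 1, 2
Mean of differences = -0.1111
Numerator Σ(Δx_t−Δx̄)(Δx_{t+1}−Δx̄) = 2.6543
Denominator Σ(Δx_t−Δx̄)² = 38.8889
r_1(Δx) = 2.6543 / 38.8889 = 0.068

0.068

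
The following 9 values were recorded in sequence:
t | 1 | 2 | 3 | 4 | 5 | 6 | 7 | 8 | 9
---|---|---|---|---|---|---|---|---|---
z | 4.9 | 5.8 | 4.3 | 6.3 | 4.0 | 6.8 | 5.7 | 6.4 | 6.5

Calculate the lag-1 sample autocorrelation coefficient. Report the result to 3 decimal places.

Mean z̄ = (4.9 + 5.8 + 4.3 + 6.3 + 4.0 + 6.8 + 5.7 + 6.4 + 6.5)/9 = 5.6333
Numerator Σ_{t=1}^{8}(z_t−z̄)(z_{t+1}−z̄) = -3.4344
Denominator Σ(z_t−z̄)² = 8.1600
r_1 = -3.4344 / 8.1600 = -0.421

-0.421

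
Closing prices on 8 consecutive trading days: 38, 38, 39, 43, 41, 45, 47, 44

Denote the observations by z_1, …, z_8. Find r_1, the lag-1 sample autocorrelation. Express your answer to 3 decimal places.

0.570

Mean z̄ = (38 + 38 + 39 + 43 + 41 + 45 + 47 + 44)/8 = 41.8750
Deviations from mean: -3.8750, -3.8750, -2.8750, 1.1250, -0.8750, 3.1250, 5.1250, 2.1250
Numerator Σ_{t=1}^{7}(z_t−z̄)(z_{t+1}−z̄) = 46.1094
Denominator Σ(z_t−z̄)² = 80.8750
r_1 = 46.1094 / 80.8750 = 0.570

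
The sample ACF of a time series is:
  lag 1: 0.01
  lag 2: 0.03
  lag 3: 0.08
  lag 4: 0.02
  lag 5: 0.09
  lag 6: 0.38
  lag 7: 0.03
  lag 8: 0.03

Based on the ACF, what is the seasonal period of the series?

The largest autocorrelation is r_6 = 0.38; the remaining lags stay at or below 0.09.
The dominant spike at lag 6 indicates a seasonal period of 6.

6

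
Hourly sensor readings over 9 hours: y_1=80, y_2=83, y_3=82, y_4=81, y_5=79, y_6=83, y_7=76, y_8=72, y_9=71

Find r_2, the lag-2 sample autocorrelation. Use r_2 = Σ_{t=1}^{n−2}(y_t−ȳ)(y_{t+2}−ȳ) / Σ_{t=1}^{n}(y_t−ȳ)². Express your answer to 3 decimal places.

Mean ȳ = (80 + 83 + 82 + 81 + 79 + 83 + 76 + 72 + 71)/9 = 78.5556
Numerator Σ_{t=1}^{7}(y_t−ȳ)(y_{t+2}−ȳ) = 17.2716
Denominator Σ(y_t−ȳ)² = 166.2222
r_2 = 17.2716 / 166.2222 = 0.104

0.104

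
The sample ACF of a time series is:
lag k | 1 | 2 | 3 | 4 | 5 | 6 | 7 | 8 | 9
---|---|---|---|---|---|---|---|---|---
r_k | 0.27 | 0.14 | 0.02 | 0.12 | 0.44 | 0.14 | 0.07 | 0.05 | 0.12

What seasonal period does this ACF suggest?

The largest autocorrelation is r_5 = 0.44; the remaining lags stay at or below 0.27. The elevated value at lag 1 (0.27), dropping to 0.14 at lag 2, reflects decaying short-term dependence rather than seasonality.
The dominant spike at lag 5 indicates a seasonal period of 5.

5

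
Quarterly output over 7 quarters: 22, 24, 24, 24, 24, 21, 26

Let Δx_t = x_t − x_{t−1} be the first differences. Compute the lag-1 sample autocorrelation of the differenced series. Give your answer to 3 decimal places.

-0.381

First differences Δx: 2, 0, 0, 0, -3, 5
Mean of differences = 0.6667
Numerator Σ(Δx_t−Δx̄)(Δx_{t+1}−Δx̄) = -13.4444
Denominator Σ(Δx_t−Δx̄)² = 35.3333
r_1(Δx) = -13.4444 / 35.3333 = -0.381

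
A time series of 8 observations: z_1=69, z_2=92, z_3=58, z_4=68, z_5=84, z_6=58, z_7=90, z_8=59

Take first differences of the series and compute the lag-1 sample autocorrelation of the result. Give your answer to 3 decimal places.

-0.684

First differences Δz: 23, -34, 10, 16, -26, 32, -31
Mean of differences = -1.4286
Numerator Σ(Δz_t−Δz̄)(Δz_{t+1}−Δz̄) = -3206.8980
Denominator Σ(Δz_t−Δz̄)² = 4687.7143
r_1(Δz) = -3206.8980 / 4687.7143 = -0.684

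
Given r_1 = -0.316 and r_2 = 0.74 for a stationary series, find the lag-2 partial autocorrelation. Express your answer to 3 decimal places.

0.711

φ_{22} = (r_2 − r_1²) / (1 − r_1²)
r_1² = (-0.316)² = 0.099856
Numerator = 0.74 − 0.0999 = 0.6401; denominator = 1 − 0.0999 = 0.9001
φ_{22} = 0.6401 / 0.9001 = 0.711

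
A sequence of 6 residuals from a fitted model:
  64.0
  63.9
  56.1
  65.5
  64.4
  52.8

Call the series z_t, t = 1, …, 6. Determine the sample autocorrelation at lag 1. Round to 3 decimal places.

-0.291

Mean z̄ = (64.0 + 63.9 + 56.1 + 65.5 + 64.4 + 52.8)/6 = 61.1167
Σ(z_t−z̄)(z_{t+1}−z̄) = (8.0253) + (-13.9631) + (-21.9897) + (14.3919) + (-27.3064) = -40.8419
Denominator Σ(z_t−z̄)² = 140.3883
r_1 = -40.8419 / 140.3883 = -0.291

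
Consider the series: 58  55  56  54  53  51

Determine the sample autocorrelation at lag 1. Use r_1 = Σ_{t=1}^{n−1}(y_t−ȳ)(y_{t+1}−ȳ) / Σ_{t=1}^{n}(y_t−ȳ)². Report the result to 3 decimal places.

0.263

Mean ȳ = (58 + 55 + 56 + 54 + 53 + 51)/6 = 54.5000
Σ(y_t−ȳ)(y_{t+1}−ȳ) = (1.7500) + (0.7500) + (-0.7500) + (0.7500) + (5.2500) = 7.7500
Denominator Σ(y_t−ȳ)² = 29.5000
r_1 = 7.7500 / 29.5000 = 0.263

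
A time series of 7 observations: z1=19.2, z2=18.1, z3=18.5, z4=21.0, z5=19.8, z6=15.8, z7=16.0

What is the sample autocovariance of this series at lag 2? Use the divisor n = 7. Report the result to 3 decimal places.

-1.493

Mean z̄ = (19.2 + 18.1 + 18.5 + 21.0 + 19.8 + 15.8 + 16.0)/7 = 18.3429
Σ_{t=1}^{5}(z_t−z̄)(z_{t+2}−z̄) = -10.4522
γ_2 = -10.4522 / 7 = -1.493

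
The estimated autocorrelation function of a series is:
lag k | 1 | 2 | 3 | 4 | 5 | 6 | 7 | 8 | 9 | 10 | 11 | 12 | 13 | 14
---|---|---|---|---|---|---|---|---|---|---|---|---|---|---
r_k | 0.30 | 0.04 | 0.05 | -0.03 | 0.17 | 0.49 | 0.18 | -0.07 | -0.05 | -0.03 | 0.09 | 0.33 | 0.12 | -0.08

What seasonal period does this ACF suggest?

The largest autocorrelation is r_6 = 0.49, with a weaker echo at lag 12 (0.33); the remaining lags stay at or below 0.30. The elevated value at lag 1 (0.30), dropping to 0.04 at lag 2, reflects decaying short-term dependence rather than seasonality.
The dominant spike at lag 6 indicates a seasonal period of 6.

6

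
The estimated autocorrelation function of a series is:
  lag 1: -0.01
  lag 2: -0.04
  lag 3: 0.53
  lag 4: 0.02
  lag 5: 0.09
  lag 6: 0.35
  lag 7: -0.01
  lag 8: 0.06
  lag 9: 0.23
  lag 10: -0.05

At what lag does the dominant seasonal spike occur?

3

The largest autocorrelation is r_3 = 0.53, with weaker echoes at lags 6 (0.35) and 9 (0.23); the remaining lags stay at or below 0.09.
The dominant spike at lag 3 indicates a seasonal period of 3.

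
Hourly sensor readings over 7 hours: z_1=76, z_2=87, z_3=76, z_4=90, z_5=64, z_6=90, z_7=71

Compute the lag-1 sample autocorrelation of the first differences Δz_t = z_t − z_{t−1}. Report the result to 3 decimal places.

-0.842

First differences Δz: 11, -11, 14, -26, 26, -19
Mean of differences = -0.8333
Numerator Σ(Δz_t−Δz̄)(Δz_{t+1}−Δz̄) = -1807.1944
Denominator Σ(Δz_t−Δz̄)² = 2146.8333
r_1(Δz) = -1807.1944 / 2146.8333 = -0.842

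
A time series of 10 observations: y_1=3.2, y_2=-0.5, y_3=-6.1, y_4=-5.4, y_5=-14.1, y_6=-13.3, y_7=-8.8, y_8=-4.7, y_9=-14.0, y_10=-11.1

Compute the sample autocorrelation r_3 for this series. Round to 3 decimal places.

Mean ȳ = (3.2 − 0.5 − 6.1 − 5.4 − 14.1 − 13.3 − 8.8 − 4.7 − 14.0 − 11.1)/10 = -7.4800
Σ(y_t−ȳ)(y_{t+3}−ȳ) = (22.2144) + (-46.2076) + (-8.0316) + (-2.7456) + (-18.4036) + (37.9464) + (4.7784) = -10.4492
Denominator Σ(y_t−ȳ)² = 311.7960
r_3 = -10.4492 / 311.7960 = -0.034

-0.034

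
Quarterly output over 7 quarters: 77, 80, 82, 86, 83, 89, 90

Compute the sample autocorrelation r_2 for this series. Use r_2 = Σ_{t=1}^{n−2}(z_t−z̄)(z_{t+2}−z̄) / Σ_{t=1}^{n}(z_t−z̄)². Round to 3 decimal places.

0.088

Mean z̄ = (77 + 80 + 82 + 86 + 83 + 89 + 90)/7 = 83.8571
Deviations from mean: -6.8571, -3.8571, -1.8571, 2.1429, -0.8571, 5.1429, 6.1429
Σ(z_t−z̄)(z_{t+2}−z̄) = (12.7347) + (-8.2653) + (1.5918) + (11.0204) + (-5.2653) = 11.8163
Denominator Σ(z_t−z̄)² = 134.8571
r_2 = 11.8163 / 134.8571 = 0.088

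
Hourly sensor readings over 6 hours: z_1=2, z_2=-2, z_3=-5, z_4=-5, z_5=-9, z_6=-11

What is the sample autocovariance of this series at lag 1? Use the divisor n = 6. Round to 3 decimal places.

7.500

Mean z̄ = (2 − 2 − 5 − 5 − 9 − 11)/6 = -5.0000
Deviations: 7.0000, 3.0000, 0.0000, 0.0000, -4.0000, -6.0000
Σ_{t=1}^{5}(z_t−z̄)(z_{t+1}−z̄) = 45.0000
γ_1 = 45.0000 / 6 = 7.500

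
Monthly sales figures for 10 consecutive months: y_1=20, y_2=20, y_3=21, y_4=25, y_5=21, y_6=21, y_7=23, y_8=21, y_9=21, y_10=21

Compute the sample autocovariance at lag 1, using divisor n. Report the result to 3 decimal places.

Mean ȳ = (20 + 20 + 21 + 25 + 21 + 21 + 23 + 21 + 21 + 21)/10 = 21.4000
Σ_{t=1}^{9}(y_t−ȳ)(y_{t+1}−ȳ) = -1.1600
γ_1 = -1.1600 / 10 = -0.116

-0.116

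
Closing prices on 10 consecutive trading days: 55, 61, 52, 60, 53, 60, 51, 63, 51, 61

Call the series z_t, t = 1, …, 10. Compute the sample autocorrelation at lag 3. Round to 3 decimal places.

Mean z̄ = (55 + 61 + 52 + 60 + 53 + 60 + 51 + 63 + 51 + 61)/10 = 56.7000
Σ(z_t−z̄)(z_{t+3}−z̄) = (-5.6100) + (-15.9100) + (-15.5100) + (-18.8100) + (-23.3100) + (-18.8100) + (-24.5100) = -122.4700
Denominator Σ(z_t−z̄)² = 202.1000
r_3 = -122.4700 / 202.1000 = -0.606

-0.606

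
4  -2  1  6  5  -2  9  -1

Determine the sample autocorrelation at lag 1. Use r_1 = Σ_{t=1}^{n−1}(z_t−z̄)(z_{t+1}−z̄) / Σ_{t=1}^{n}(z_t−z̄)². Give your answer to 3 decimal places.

Mean z̄ = (4 − 2 + 1 + 6 + 5 − 2 + 9 − 1)/8 = 2.5000
Deviations from mean: 1.5000, -4.5000, -1.5000, 3.5000, 2.5000, -4.5000, 6.5000, -3.5000
Σ(z_t−z̄)(z_{t+1}−z̄) = (-6.7500) + (6.7500) + (-5.2500) + (8.7500) + (-11.2500) + (-29.2500) + (-22.7500) = -59.7500
Denominator Σ(z_t−z̄)² = 118.0000
r_1 = -59.7500 / 118.0000 = -0.506

-0.506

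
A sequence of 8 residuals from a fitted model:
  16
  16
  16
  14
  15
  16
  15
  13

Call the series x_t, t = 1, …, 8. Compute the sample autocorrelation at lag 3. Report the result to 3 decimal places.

Mean x̄ = (16 + 16 + 16 + 14 + 15 + 16 + 15 + 13)/8 = 15.1250
Deviations from mean: 0.8750, 0.8750, 0.8750, -1.1250, -0.1250, 0.8750, -0.1250, -2.1250
Numerator Σ_{t=1}^{5}(x_t−x̄)(x_{t+3}−x̄) = 0.0781
Denominator Σ(x_t−x̄)² = 8.8750
r_3 = 0.0781 / 8.8750 = 0.009

0.009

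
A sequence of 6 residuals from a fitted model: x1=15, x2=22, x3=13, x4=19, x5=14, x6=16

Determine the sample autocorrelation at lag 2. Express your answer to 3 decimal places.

Mean x̄ = (15 + 22 + 13 + 19 + 14 + 16)/6 = 16.5000
Deviations from mean: -1.5000, 5.5000, -3.5000, 2.5000, -2.5000, -0.5000
Σ(x_t−x̄)(x_{t+2}−x̄) = (5.2500) + (13.7500) + (8.7500) + (-1.2500) = 26.5000
Denominator Σ(x_t−x̄)² = 57.5000
r_2 = 26.5000 / 57.5000 = 0.461

0.461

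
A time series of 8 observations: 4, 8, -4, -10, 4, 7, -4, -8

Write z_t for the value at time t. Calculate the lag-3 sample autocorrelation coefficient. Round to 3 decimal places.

Mean z̄ = (4 + 8 − 4 − 10 + 4 + 7 − 4 − 8)/8 = -0.3750
Deviations from mean: 4.3750, 8.3750, -3.6250, -9.6250, 4.3750, 7.3750, -3.6250, -7.6250
Σ(z_t−z̄)(z_{t+3}−z̄) = (-42.1094) + (36.6406) + (-26.7344) + (34.8906) + (-33.3594) = -30.6719
Denominator Σ(z_t−z̄)² = 339.8750
r_3 = -30.6719 / 339.8750 = -0.090

-0.090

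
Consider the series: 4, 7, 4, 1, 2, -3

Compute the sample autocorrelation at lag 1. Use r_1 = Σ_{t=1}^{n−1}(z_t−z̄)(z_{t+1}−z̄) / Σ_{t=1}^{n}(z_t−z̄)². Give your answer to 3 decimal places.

Mean z̄ = (4 + 7 + 4 + 1 + 2 − 3)/6 = 2.5000
Deviations from mean: 1.5000, 4.5000, 1.5000, -1.5000, -0.5000, -5.5000
Σ(z_t−z̄)(z_{t+1}−z̄) = (6.7500) + (6.7500) + (-2.2500) + (0.7500) + (2.7500) = 14.7500
Denominator Σ(z_t−z̄)² = 57.5000
r_1 = 14.7500 / 57.5000 = 0.257

0.257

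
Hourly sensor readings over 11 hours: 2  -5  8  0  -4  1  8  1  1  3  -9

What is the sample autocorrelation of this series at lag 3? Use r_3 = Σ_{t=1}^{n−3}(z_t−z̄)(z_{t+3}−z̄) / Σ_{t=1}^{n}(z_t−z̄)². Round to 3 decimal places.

0.136

Mean z̄ = (2 − 5 + 8 + 0 − 4 + 1 + 8 + 1 + 1 + 3 − 9)/11 = 0.5455
Numerator Σ_{t=1}^{8}(z_t−z̄)(z_{t+3}−z̄) = 35.8347
Denominator Σ(z_t−z̄)² = 262.7273
r_3 = 35.8347 / 262.7273 = 0.136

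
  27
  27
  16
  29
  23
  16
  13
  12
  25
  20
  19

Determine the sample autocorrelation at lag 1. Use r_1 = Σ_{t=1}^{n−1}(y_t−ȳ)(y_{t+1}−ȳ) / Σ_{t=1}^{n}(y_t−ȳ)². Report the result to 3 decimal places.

Mean ȳ = (27 + 27 + 16 + 29 + 23 + 16 + 13 + 12 + 25 + 20 + 19)/11 = 20.6364
Numerator Σ_{t=1}^{10}(y_t−ȳ)(y_{t+1}−ȳ) = 42.9587
Denominator Σ(y_t−ȳ)² = 354.5455
r_1 = 42.9587 / 354.5455 = 0.121

0.121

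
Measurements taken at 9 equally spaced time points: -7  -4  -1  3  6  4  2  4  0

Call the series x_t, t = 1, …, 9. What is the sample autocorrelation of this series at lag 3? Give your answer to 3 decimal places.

-0.218

Mean x̄ = (-7 − 4 − 1 + 3 + 6 + 4 + 2 + 4 + 0)/9 = 0.7778
Σ(x_t−x̄)(x_{t+3}−x̄) = (-17.2840) + (-24.9506) + (-5.7284) + (2.7160) + (16.8272) + (-2.5062) = -30.9259
Denominator Σ(x_t−x̄)² = 141.5556
r_3 = -30.9259 / 141.5556 = -0.218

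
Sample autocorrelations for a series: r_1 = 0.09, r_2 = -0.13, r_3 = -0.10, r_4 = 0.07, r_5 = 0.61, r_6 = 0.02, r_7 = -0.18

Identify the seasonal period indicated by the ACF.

The largest autocorrelation is r_5 = 0.61; the remaining lags stay at or below 0.09.
The dominant spike at lag 5 indicates a seasonal period of 5.

5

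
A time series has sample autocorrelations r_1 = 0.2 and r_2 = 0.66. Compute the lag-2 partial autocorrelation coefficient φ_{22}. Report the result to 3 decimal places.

φ_{22} = (r_2 − r_1²) / (1 − r_1²)
r_1² = (0.2)² = 0.04
Numerator = 0.66 − 0.0400 = 0.6200; denominator = 1 − 0.0400 = 0.9600
φ_{22} = 0.6200 / 0.9600 = 0.646

0.646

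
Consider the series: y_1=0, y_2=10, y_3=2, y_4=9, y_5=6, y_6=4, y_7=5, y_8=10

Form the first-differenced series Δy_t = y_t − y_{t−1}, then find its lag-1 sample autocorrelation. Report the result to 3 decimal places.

-0.601

First differences Δy: 10, -8, 7, -3, -2, 1, 5
Mean of differences = 1.4286
Numerator Σ(Δy_t−Δȳ)(Δy_{t+1}−Δȳ) = -142.8980
Denominator Σ(Δy_t−Δȳ)² = 237.7143
r_1(Δy) = -142.8980 / 237.7143 = -0.601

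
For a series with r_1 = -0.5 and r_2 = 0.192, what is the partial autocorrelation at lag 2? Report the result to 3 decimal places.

φ_{22} = (r_2 − r_1²) / (1 − r_1²)
r_1² = (-0.5)² = 0.25
Numerator = 0.192 − 0.2500 = -0.0580; denominator = 1 − 0.2500 = 0.7500
φ_{22} = -0.0580 / 0.7500 = -0.077

-0.077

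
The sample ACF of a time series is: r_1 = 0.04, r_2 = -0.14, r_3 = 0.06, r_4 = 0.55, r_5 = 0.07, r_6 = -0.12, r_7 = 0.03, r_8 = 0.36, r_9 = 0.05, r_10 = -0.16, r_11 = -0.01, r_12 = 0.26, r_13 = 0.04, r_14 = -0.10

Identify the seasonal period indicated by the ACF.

The largest autocorrelation is r_4 = 0.55, with weaker echoes at lags 8 (0.36) and 12 (0.26); the remaining lags stay at or below 0.07.
The dominant spike at lag 4 indicates a seasonal period of 4.

4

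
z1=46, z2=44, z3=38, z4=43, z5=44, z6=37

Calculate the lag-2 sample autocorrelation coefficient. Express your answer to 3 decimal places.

Mean z̄ = (46 + 44 + 38 + 43 + 44 + 37)/6 = 42.0000
Deviations from mean: 4.0000, 2.0000, -4.0000, 1.0000, 2.0000, -5.0000
Numerator Σ_{t=1}^{4}(z_t−z̄)(z_{t+2}−z̄) = -27.0000
Denominator Σ(z_t−z̄)² = 66.0000
r_2 = -27.0000 / 66.0000 = -0.409

-0.409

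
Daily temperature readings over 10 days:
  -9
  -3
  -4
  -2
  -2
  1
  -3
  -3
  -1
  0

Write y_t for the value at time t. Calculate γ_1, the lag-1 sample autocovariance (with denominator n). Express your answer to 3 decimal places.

0.704

Mean ȳ = (-9 − 3 − 4 − 2 − 2 + 1 − 3 − 3 − 1 + 0)/10 = -2.6000
Σ_{t=1}^{9}(y_t−ȳ)(y_{t+1}−ȳ) = 7.0400
γ_1 = 7.0400 / 10 = 0.704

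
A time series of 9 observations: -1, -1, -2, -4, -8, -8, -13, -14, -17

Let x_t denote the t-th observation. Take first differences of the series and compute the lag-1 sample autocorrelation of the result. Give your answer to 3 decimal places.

-0.500

First differences Δx: 0, -1, -2, -4, 0, -5, -1, -3
Mean of differences = -2.0000
Numerator Σ(Δx_t−Δx̄)(Δx_{t+1}−Δx̄) = -12.0000
Denominator Σ(Δx_t−Δx̄)² = 24.0000
r_1(Δx) = -12.0000 / 24.0000 = -0.500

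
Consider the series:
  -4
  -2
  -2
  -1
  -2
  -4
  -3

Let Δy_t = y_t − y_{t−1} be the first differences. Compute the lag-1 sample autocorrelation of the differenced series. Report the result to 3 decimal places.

First differences Δy: 2, 0, 1, -1, -2, 1
Mean of differences = 0.1667
Numerator Σ(Δy_t−Δȳ)(Δy_{t+1}−Δȳ) = -0.6944
Denominator Σ(Δy_t−Δȳ)² = 10.8333
r_1(Δy) = -0.6944 / 10.8333 = -0.064

-0.064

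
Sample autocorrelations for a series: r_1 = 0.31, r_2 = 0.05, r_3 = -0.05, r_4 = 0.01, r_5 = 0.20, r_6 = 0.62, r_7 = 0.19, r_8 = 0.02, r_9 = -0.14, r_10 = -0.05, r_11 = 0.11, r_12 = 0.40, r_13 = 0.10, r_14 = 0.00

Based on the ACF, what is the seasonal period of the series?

6

The largest autocorrelation is r_6 = 0.62, with a weaker echo at lag 12 (0.40); the remaining lags stay at or below 0.31. The elevated value at lag 1 (0.31), dropping to 0.05 at lag 2, reflects decaying short-term dependence rather than seasonality.
The dominant spike at lag 6 indicates a seasonal period of 6.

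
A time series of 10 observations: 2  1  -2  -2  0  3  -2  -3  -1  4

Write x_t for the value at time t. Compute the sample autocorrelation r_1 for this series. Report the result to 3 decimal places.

Mean x̄ = (2 + 1 − 2 − 2 + 0 + 3 − 2 − 3 − 1 + 4)/10 = 0.0000
Numerator Σ_{t=1}^{9}(x_t−x̄)(x_{t+1}−x̄) = 3.0000
Denominator Σ(x_t−x̄)² = 52.0000
r_1 = 3.0000 / 52.0000 = 0.058

0.058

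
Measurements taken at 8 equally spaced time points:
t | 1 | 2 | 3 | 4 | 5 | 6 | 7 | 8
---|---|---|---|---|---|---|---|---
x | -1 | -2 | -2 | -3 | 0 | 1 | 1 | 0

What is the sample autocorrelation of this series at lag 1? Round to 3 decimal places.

0.560

Mean x̄ = (-1 − 2 − 2 − 3 + 0 + 1 + 1 + 0)/8 = -0.7500
Numerator Σ_{t=1}^{7}(x_t−x̄)(x_{t+1}−x̄) = 8.6875
Denominator Σ(x_t−x̄)² = 15.5000
r_1 = 8.6875 / 15.5000 = 0.560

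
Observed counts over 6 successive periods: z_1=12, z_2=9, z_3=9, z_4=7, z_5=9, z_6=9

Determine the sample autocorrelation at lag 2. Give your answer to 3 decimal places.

0.022

Mean z̄ = (12 + 9 + 9 + 7 + 9 + 9)/6 = 9.1667
Deviations from mean: 2.8333, -0.1667, -0.1667, -2.1667, -0.1667, -0.1667
Σ(z_t−z̄)(z_{t+2}−z̄) = (-0.4722) + (0.3611) + (0.0278) + (0.3611) = 0.2778
Denominator Σ(z_t−z̄)² = 12.8333
r_2 = 0.2778 / 12.8333 = 0.022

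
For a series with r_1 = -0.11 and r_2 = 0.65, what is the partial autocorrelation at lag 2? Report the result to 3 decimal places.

0.646

φ_{22} = (r_2 − r_1²) / (1 − r_1²)
r_1² = (-0.11)² = 0.0121
Numerator = 0.65 − 0.0121 = 0.6379; denominator = 1 − 0.0121 = 0.9879
φ_{22} = 0.6379 / 0.9879 = 0.646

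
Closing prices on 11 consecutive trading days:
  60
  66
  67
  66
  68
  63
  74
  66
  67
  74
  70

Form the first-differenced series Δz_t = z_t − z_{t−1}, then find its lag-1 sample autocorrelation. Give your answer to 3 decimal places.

First differences Δz: 6, 1, -1, 2, -5, 11, -8, 1, 7, -4
Mean of differences = 1.0000
Numerator Σ(Δz_t−Δz̄)(Δz_{t+1}−Δz̄) = -188.0000
Denominator Σ(Δz_t−Δz̄)² = 308.0000
r_1(Δz) = -188.0000 / 308.0000 = -0.610

-0.610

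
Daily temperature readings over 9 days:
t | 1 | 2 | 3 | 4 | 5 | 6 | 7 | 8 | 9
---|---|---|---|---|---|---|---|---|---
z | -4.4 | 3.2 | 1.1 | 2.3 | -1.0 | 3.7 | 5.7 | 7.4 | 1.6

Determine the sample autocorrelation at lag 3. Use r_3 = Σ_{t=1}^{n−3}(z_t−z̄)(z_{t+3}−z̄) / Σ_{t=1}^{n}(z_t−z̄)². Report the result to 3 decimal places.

Mean z̄ = (-4.4 + 3.2 + 1.1 + 2.3 − 1.0 + 3.7 + 5.7 + 7.4 + 1.6)/9 = 2.1778
Σ(z_t−z̄)(z_{t+3}−z̄) = (-0.8040) + (-3.2484) + (-1.6406) + (0.4305) + (-16.5951) + (-0.8795) = -22.7370
Denominator Σ(z_t−z̄)² = 97.9156
r_3 = -22.7370 / 97.9156 = -0.232

-0.232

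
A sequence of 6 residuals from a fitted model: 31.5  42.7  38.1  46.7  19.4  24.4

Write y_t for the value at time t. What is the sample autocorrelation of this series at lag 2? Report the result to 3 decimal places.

-0.138

Mean ȳ = (31.5 + 42.7 + 38.1 + 46.7 + 19.4 + 24.4)/6 = 33.8000
Deviations from mean: -2.3000, 8.9000, 4.3000, 12.9000, -14.4000, -9.4000
Σ(y_t−ȳ)(y_{t+2}−ȳ) = (-9.8900) + (114.8100) + (-61.9200) + (-121.2600) = -78.2600
Denominator Σ(y_t−ȳ)² = 565.1200
r_2 = -78.2600 / 565.1200 = -0.138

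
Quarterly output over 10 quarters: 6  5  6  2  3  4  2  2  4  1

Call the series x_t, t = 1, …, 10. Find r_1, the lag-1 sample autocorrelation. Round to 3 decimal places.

0.132

Mean x̄ = (6 + 5 + 6 + 2 + 3 + 4 + 2 + 2 + 4 + 1)/10 = 3.5000
Numerator Σ_{t=1}^{9}(x_t−x̄)(x_{t+1}−x̄) = 3.7500
Denominator Σ(x_t−x̄)² = 28.5000
r_1 = 3.7500 / 28.5000 = 0.132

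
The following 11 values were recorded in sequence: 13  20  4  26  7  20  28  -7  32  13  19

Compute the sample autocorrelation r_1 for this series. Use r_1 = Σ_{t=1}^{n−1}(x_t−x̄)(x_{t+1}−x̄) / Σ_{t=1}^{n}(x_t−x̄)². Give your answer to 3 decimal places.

Mean x̄ = (13 + 20 + 4 + 26 + 7 + 20 + 28 − 7 + 32 + 13 + 19)/11 = 15.9091
Numerator Σ_{t=1}^{10}(x_t−x̄)(x_{t+1}−x̄) = -959.0992
Denominator Σ(x_t−x̄)² = 1312.9091
r_1 = -959.0992 / 1312.9091 = -0.731

-0.731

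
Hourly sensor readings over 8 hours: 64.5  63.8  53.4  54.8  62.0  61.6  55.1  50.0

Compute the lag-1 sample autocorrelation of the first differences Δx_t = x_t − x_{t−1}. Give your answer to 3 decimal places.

0.067

First differences Δx: -0.7, -10.4, 1.4, 7.2, -0.4, -6.5, -5.1
Mean of differences = -2.0714
Numerator Σ(Δx_t−Δx̄)(Δx_{t+1}−Δx̄) = 13.3578
Denominator Σ(Δx_t−Δx̄)² = 200.8343
r_1(Δx) = 13.3578 / 200.8343 = 0.067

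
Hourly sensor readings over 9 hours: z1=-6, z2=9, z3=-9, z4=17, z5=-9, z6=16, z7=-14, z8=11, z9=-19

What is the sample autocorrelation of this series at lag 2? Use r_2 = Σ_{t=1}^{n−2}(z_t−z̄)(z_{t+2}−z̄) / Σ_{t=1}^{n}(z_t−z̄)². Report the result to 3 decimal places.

0.752

Mean z̄ = (-6 + 9 − 9 + 17 − 9 + 16 − 14 + 11 − 19)/9 = -0.4444
Σ(z_t−z̄)(z_{t+2}−z̄) = (47.5309) + (164.7531) + (73.1975) + (286.8642) + (115.9753) + (188.1975) + (251.5309) = 1128.0494
Denominator Σ(z_t−z̄)² = 1500.2222
r_2 = 1128.0494 / 1500.2222 = 0.752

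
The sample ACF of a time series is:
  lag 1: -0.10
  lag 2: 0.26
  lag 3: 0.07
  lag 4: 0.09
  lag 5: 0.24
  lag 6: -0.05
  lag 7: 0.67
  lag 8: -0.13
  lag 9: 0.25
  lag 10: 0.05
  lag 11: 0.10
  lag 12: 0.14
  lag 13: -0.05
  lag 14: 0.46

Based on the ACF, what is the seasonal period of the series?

The largest autocorrelation is r_7 = 0.67, with a weaker echo at lag 14 (0.46); the remaining lags stay at or below 0.26.
The dominant spike at lag 7 indicates a seasonal period of 7.

7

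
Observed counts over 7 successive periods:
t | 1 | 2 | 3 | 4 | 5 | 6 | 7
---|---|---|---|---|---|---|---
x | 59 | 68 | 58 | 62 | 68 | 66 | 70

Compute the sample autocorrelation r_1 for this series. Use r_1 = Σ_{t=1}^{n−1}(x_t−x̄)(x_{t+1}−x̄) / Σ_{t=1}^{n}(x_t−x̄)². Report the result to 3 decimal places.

-0.155

Mean x̄ = (59 + 68 + 58 + 62 + 68 + 66 + 70)/7 = 64.4286
Deviations from mean: -5.4286, 3.5714, -6.4286, -2.4286, 3.5714, 1.5714, 5.5714
Σ(x_t−x̄)(x_{t+1}−x̄) = (-19.3878) + (-22.9592) + (15.6122) + (-8.6735) + (5.6122) + (8.7551) = -21.0408
Denominator Σ(x_t−x̄)² = 135.7143
r_1 = -21.0408 / 135.7143 = -0.155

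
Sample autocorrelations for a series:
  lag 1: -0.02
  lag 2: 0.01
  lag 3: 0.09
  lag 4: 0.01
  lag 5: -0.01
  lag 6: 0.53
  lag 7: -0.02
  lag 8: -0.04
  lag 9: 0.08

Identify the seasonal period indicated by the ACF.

The largest autocorrelation is r_6 = 0.53; the remaining lags stay at or below 0.09.
The dominant spike at lag 6 indicates a seasonal period of 6.

6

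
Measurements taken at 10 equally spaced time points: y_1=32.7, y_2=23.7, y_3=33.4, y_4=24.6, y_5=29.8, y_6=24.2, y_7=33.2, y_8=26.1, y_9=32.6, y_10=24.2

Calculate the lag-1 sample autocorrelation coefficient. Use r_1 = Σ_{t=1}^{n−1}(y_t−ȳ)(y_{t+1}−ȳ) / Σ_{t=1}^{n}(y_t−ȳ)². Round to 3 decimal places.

Mean ȳ = (32.7 + 23.7 + 33.4 + 24.6 + 29.8 + 24.2 + 33.2 + 26.1 + 32.6 + 24.2)/10 = 28.4500
Numerator Σ_{t=1}^{9}(y_t−ȳ)(y_{t+1}−ȳ) = -132.4325
Denominator Σ(y_t−ȳ)² = 163.2050
r_1 = -132.4325 / 163.2050 = -0.811

-0.811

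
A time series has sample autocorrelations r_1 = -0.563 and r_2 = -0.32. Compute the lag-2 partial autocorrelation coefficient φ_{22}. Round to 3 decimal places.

-0.933

φ_{22} = (r_2 − r_1²) / (1 − r_1²)
r_1² = (-0.563)² = 0.316969
Numerator = -0.32 − 0.3170 = -0.6370; denominator = 1 − 0.3170 = 0.6830
φ_{22} = -0.6370 / 0.6830 = -0.933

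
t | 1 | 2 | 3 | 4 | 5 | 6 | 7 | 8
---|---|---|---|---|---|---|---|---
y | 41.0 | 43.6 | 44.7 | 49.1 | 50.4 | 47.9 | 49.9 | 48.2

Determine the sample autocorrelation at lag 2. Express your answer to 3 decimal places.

Mean ȳ = (41.0 + 43.6 + 44.7 + 49.1 + 50.4 + 47.9 + 49.9 + 48.2)/8 = 46.8500
Deviations from mean: -5.8500, -3.2500, -2.1500, 2.2500, 3.5500, 1.0500, 3.0500, 1.3500
Numerator Σ_{t=1}^{6}(y_t−ȳ)(y_{t+2}−ȳ) = 12.2400
Denominator Σ(y_t−ȳ)² = 79.3000
r_2 = 12.2400 / 79.3000 = 0.154

0.154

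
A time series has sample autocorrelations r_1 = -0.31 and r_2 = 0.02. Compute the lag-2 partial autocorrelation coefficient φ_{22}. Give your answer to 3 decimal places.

-0.084

φ_{22} = (r_2 − r_1²) / (1 − r_1²)
r_1² = (-0.31)² = 0.0961
Numerator = 0.02 − 0.0961 = -0.0761; denominator = 1 − 0.0961 = 0.9039
φ_{22} = -0.0761 / 0.9039 = -0.084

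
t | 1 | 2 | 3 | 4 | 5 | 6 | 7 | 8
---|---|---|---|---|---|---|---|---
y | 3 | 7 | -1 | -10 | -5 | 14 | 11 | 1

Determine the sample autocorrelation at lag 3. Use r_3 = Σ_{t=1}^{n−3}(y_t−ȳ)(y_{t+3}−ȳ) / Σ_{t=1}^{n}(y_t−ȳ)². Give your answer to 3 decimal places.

-0.388

Mean ȳ = (3 + 7 − 1 − 10 − 5 + 14 + 11 + 1)/8 = 2.5000
Deviations from mean: 0.5000, 4.5000, -3.5000, -12.5000, -7.5000, 11.5000, 8.5000, -1.5000
Σ(y_t−ȳ)(y_{t+3}−ȳ) = (-6.2500) + (-33.7500) + (-40.2500) + (-106.2500) + (11.2500) = -175.2500
Denominator Σ(y_t−ȳ)² = 452.0000
r_3 = -175.2500 / 452.0000 = -0.388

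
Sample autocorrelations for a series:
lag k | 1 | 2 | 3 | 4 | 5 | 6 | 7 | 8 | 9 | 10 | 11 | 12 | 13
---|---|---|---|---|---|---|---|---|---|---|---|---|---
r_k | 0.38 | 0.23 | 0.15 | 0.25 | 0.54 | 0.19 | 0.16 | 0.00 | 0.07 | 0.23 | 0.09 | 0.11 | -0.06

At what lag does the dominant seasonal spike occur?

5

The largest autocorrelation is r_5 = 0.54; the remaining lags stay at or below 0.38. The elevated value at lag 1 (0.38), dropping to 0.23 at lag 2, reflects decaying short-term dependence rather than seasonality.
The dominant spike at lag 5 indicates a seasonal period of 5.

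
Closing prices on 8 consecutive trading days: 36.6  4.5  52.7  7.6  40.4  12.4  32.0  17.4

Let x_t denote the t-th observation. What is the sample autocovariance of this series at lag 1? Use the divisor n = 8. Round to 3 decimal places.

-236.382

Mean x̄ = (36.6 + 4.5 + 52.7 + 7.6 + 40.4 + 12.4 + 32.0 + 17.4)/8 = 25.4500
Σ_{t=1}^{7}(x_t−x̄)(x_{t+1}−x̄) = -1891.0525
γ_1 = -1891.0525 / 8 = -236.382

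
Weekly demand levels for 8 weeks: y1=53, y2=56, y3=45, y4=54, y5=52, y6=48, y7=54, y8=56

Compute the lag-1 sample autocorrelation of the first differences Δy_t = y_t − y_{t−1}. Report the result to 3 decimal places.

-0.568

First differences Δy: 3, -11, 9, -2, -4, 6, 2
Mean of differences = 0.4286
Numerator Σ(Δy_t−Δȳ)(Δy_{t+1}−Δȳ) = -153.3265
Denominator Σ(Δy_t−Δȳ)² = 269.7143
r_1(Δy) = -153.3265 / 269.7143 = -0.568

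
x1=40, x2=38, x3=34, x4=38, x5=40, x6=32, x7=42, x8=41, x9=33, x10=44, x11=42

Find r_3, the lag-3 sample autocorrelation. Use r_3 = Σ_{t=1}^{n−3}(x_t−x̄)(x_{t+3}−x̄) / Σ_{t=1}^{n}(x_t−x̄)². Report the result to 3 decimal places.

0.589

Mean x̄ = (40 + 38 + 34 + 38 + 40 + 32 + 42 + 41 + 33 + 44 + 42)/11 = 38.5455
Numerator Σ_{t=1}^{8}(x_t−x̄)(x_{t+3}−x̄) = 93.4711
Denominator Σ(x_t−x̄)² = 158.7273
r_3 = 93.4711 / 158.7273 = 0.589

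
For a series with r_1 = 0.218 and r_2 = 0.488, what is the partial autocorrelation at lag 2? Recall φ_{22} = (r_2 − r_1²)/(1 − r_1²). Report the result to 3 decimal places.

φ_{22} = (r_2 − r_1²) / (1 − r_1²)
r_1² = (0.218)² = 0.047524
Numerator = 0.488 − 0.0475 = 0.4405; denominator = 1 − 0.0475 = 0.9525
φ_{22} = 0.4405 / 0.9525 = 0.462

0.462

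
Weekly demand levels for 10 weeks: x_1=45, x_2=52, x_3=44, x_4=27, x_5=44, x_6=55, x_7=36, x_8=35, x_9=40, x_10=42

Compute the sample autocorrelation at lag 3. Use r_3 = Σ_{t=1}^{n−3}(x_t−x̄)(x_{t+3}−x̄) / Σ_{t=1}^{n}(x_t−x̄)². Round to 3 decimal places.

Mean x̄ = (45 + 52 + 44 + 27 + 44 + 55 + 36 + 35 + 40 + 42)/10 = 42.0000
Σ(x_t−x̄)(x_{t+3}−x̄) = (-45.0000) + (20.0000) + (26.0000) + (90.0000) + (-14.0000) + (-26.0000) + (0.0000) = 51.0000
Denominator Σ(x_t−x̄)² = 600.0000
r_3 = 51.0000 / 600.0000 = 0.085

0.085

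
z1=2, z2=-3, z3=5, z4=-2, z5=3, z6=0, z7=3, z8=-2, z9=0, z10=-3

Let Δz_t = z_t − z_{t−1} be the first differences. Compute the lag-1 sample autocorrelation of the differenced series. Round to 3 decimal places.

-0.854

First differences Δz: -5, 8, -7, 5, -3, 3, -5, 2, -3
Mean of differences = -0.5556
Numerator Σ(Δz_t−Δz̄)(Δz_{t+1}−Δz̄) = -184.6420
Denominator Σ(Δz_t−Δz̄)² = 216.2222
r_1(Δz) = -184.6420 / 216.2222 = -0.854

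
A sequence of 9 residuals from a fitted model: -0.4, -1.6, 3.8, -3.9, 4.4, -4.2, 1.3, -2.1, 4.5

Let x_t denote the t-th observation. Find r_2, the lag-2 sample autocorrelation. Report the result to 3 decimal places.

0.607

Mean x̄ = (-0.4 − 1.6 + 3.8 − 3.9 + 4.4 − 4.2 + 1.3 − 2.1 + 4.5)/9 = 0.2000
Numerator Σ_{t=1}^{7}(x_t−x̄)(x_{t+2}−x̄) = 57.8500
Denominator Σ(x_t−x̄)² = 95.3600
r_2 = 57.8500 / 95.3600 = 0.607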